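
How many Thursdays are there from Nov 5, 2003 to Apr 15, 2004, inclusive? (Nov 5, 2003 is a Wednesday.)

Nov 5, 2003 is a Wednesday; the first Thursday on or after it is Nov 6, 2003 (1 day later).
From Nov 6, 2003 to Apr 15, 2004: 24 + 31 + 31 + 29 + 31 + 15 = 161 days (rest of Nov, Dec, Jan, Feb, Mar, Apr).
161 ÷ 7 = 23 full weeks with remainder 0, so 23 more Thursdays after the first → 24.

24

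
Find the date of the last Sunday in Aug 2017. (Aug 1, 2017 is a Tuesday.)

Aug 27, 2017

Aug 2017 begins on a Tuesday, so the first Sunday is Aug 6 (5 days later).
Aug 2017 has 31 days. Adding weeks: 6, 13, 20, 27 — the last one ≤ 31 is the 27th.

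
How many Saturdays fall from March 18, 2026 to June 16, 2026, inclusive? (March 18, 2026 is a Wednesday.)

13

March 18, 2026 is a Wednesday; the first Saturday on or after it is March 21, 2026 (3 days later).
From March 21, 2026 to June 16, 2026: 10 + 30 + 31 + 16 = 87 days (rest of March, April, May, June).
87 ÷ 7 = 12 full weeks with remainder 3, so 12 more Saturdays after the first → 13.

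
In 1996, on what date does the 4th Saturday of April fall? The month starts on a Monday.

April 1996 begins on a Monday, so the first Saturday is April 6 (5 days later).
The 4th Saturday is 3 weeks later: 6 + 21 = 27.

27 April 1996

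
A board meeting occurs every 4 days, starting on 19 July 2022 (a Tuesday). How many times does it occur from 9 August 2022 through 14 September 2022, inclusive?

9

Occurrences land 4·i days after 19 July 2022 for i = 0, 1, 2, …
9 August 2022 is 21 days after the start; 21 ÷ 4 = 5 remainder 1; since the remainder is 1, round up to i = 6. First occurrence in the window: #7 on 12 August 2022 (6×4 = 24 days in).
14 September 2022 is 57 days after the start; 57 ÷ 4 = 14 remainder 1. Last occurrence in the window: #15 on 13 September 2022.
Occurrences #7 through #15: 9 in total.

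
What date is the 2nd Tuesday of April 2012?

The first Tuesday of April 2012 is April 3.
The 2nd Tuesday is 1 weeks later: 3 + 7 = 10.

10 April 2012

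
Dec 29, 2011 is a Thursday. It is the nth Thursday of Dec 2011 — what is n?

5th

Day 29 falls in week ⌈29/7⌉ of the month.
Days 1–7 hold the 1st Thursday, 8–14 the 2nd, 15–21 the 3rd, 22–28 the 4th, 29–31 the 5th.
29 is in the range for the 5th.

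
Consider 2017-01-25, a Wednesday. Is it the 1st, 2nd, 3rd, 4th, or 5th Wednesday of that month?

Day 25 falls in week ⌈25/7⌉ of the month.
Days 1–7 hold the 1st Wednesday, 8–14 the 2nd, 15–21 the 3rd, 22–28 the 4th, 29–31 the 5th.
25 is in the range for the 4th.

4th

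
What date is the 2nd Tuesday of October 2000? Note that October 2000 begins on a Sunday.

October 10, 2000

October 2000 begins on a Sunday, so the first Tuesday is October 3 (2 days later).
The 2nd Tuesday is 1 weeks later: 3 + 7 = 10.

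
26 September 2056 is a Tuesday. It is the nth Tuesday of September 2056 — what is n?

Day 26 falls in week ⌈26/7⌉ of the month.
Days 1–7 hold the 1st Tuesday, 8–14 the 2nd, 15–21 the 3rd, 22–28 the 4th, 29–31 the 5th.
26 is in the range for the 4th.

4th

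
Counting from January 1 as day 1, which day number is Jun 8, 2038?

159

Days in months before Jun: 31 + 28 + 31 + 30 + 31 = 151.
Plus 8 days into Jun → day 159.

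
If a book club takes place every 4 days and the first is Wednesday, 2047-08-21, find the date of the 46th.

2048-02-17

The 46th occurrence is 45 intervals after the first: 45 × 4 = 180 days after 2047-08-21.
August has 31 days — 10 days to the end of August leaves 170.
September has 30 days (140 left).
October has 31 days (109 left).
November has 30 days (79 left).
December has 31 days (48 left).
January has 31 days (17 left).
17 days into February → 2048-02-17.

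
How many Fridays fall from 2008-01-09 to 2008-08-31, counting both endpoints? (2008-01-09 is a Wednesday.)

2008-01-09 is a Wednesday; the first Friday on or after it is 2008-01-11 (2 days later).
From 2008-01-11 to 2008-08-31: 20 + 29 + 31 + 30 + 31 + 30 + 31 + 31 = 233 days (rest of January, February, March, April, May, June, July, August).
233 ÷ 7 = 33 full weeks with remainder 2, so 33 more Fridays after the first → 34.

34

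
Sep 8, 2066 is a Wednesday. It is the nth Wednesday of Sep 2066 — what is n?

2nd

Day 8 falls in week ⌈8/7⌉ of the month.
Days 1–7 hold the 1st Wednesday, 8–14 the 2nd, 15–21 the 3rd, 22–28 the 4th, 29–31 the 5th.
8 is in the range for the 2nd.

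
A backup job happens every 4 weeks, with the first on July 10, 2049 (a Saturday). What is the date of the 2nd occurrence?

The 2nd occurrence is 1 interval after the first: 1 × 28 = 28 days after July 10, 2049.
July has 31 days — 21 days to the end of July leaves 7.
7 days into August → August 7, 2049.

August 7, 2049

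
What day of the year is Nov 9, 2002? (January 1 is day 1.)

Days in months before Nov: 31 + 28 + 31 + 30 + 31 + 30 + 31 + 31 + 30 + 31 = 304.
Plus 9 days into Nov → day 313.

313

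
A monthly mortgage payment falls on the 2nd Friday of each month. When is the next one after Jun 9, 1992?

Jun 1992 starts on a Monday; its first Friday is the 5th, so the 2nd Friday is the 12th — Jun 12, 1992.
Jun 12, 1992 is after Jun 9, 1992, so that is the next one.

Jun 12, 1992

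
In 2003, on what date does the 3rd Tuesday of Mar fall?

Mar 18, 2003

The first Tuesday of Mar 2003 is Mar 4.
The 3rd Tuesday is 2 weeks later: 4 + 14 = 18.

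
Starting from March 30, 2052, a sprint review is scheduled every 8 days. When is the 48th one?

April 10, 2053

The 48th occurrence is 47 intervals after the first: 47 × 8 = 376 days after March 30, 2052.
March has 31 days — 1 day to the end of March leaves 375.
April has 30 days (345 left).
May has 31 days (314 left).
June has 30 days (284 left).
July has 31 days (253 left).
August has 31 days (222 left).
September has 30 days (192 left).
October has 31 days (161 left).
November has 30 days (131 left).
December has 31 days (100 left).
January has 31 days (69 left).
February has 28 days (41 left).
March has 31 days (10 left).
10 days into April → April 10, 2053.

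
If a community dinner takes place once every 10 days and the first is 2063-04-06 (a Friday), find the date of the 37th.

The 37th occurrence is 36 intervals after the first: 36 × 10 = 360 days after 2063-04-06.
April has 30 days — 24 days to the end of April leaves 336.
May has 31 days (305 left).
June has 30 days (275 left).
July has 31 days (244 left).
August has 31 days (213 left).
September has 30 days (183 left).
October has 31 days (152 left).
November has 30 days (122 left).
December has 31 days (91 left).
January has 31 days (60 left).
February has 29 days (31 left).
31 days into March → 2064-03-31.

2064-03-31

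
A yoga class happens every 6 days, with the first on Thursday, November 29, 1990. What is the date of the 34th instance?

June 15, 1991

The 34th occurrence is 33 intervals after the first: 33 × 6 = 198 days after November 29, 1990.
November has 30 days — 1 day to the end of November leaves 197.
December has 31 days (166 left).
January has 31 days (135 left).
February has 28 days (107 left).
March has 31 days (76 left).
April has 30 days (46 left).
May has 31 days (15 left).
15 days into June → June 15, 1991.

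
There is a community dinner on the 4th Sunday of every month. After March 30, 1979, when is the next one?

March 1979 starts on a Thursday; its first Sunday is the 4th, so the 4th Sunday is the 25th — March 25, 1979.
That is not after March 30, 1979, so look at April 1979.
April 1979 starts on a Sunday; its first Sunday is the 1st, so the 4th Sunday is the 22nd — April 22, 1979.

April 22, 1979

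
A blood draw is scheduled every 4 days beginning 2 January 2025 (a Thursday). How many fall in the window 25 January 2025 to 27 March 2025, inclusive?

Occurrences land 4·i days after 2 January 2025 for i = 0, 1, 2, …
25 January 2025 is 23 days after the start; 23 ÷ 4 = 5 remainder 3; since the remainder is 3, round up to i = 6. First occurrence in the window: #7 on 26 January 2025 (6×4 = 24 days in).
27 March 2025 is 84 days after the start; 84 ÷ 4 = 21 remainder 0. Last occurrence in the window: #22 on 27 March 2025.
Occurrences #7 through #22: 16 in total.

16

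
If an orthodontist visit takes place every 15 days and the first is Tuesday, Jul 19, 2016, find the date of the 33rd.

The 33rd occurrence is 32 intervals after the first: 32 × 15 = 480 days after Jul 19, 2016.
Jul has 31 days — 12 days to the end of Jul leaves 468.
From end of Jul to end of 2016 is 153 days (315 left).
Jan has 31 days (284 left).
Feb has 28 days (256 left).
Mar has 31 days (225 left).
Apr has 30 days (195 left).
May has 31 days (164 left).
Jun has 30 days (134 left).
Jul has 31 days (103 left).
Aug has 31 days (72 left).
Sep has 30 days (42 left).
Oct has 31 days (11 left).
11 days into Nov → Nov 11, 2017.

Nov 11, 2017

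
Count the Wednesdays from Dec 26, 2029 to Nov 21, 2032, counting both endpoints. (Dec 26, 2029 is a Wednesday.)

Dec 26, 2029 is a Wednesday; the first Wednesday on or after it is Dec 26, 2029.
From Dec 26, 2029 to Nov 21, 2032: 5 + 365 + 365 + 326 = 1061 days (rest of 2029, 2030, 2031, to Nov 21, 2032 in 2032).
1061 ÷ 7 = 151 full weeks with remainder 4, so 151 more Wednesdays after the first → 152.

152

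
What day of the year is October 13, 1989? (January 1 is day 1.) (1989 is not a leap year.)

286

Days in months before October: 31 + 28 + 31 + 30 + 31 + 30 + 31 + 31 + 30 = 273.
Plus 13 days into October → day 286.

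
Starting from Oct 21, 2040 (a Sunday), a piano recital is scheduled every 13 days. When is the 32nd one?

Nov 28, 2041

The 32nd occurrence is 31 intervals after the first: 31 × 13 = 403 days after Oct 21, 2040.
Oct has 31 days — 10 days to the end of Oct leaves 393.
Nov has 30 days (363 left).
Dec has 31 days (332 left).
Jan has 31 days (301 left).
Feb has 28 days (273 left).
Mar has 31 days (242 left).
Apr has 30 days (212 left).
May has 31 days (181 left).
Jun has 30 days (151 left).
Jul has 31 days (120 left).
Aug has 31 days (89 left).
Sep has 30 days (59 left).
Oct has 31 days (28 left).
28 days into Nov → Nov 28, 2041.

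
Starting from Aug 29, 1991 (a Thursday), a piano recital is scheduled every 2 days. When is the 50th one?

The 50th occurrence is 49 intervals after the first: 49 × 2 = 98 days after Aug 29, 1991.
Aug has 31 days — 2 days to the end of Aug leaves 96.
Sep has 30 days (66 left).
Oct has 31 days (35 left).
Nov has 30 days (5 left).
5 days into Dec → Dec 5, 1991.

Dec 5, 1991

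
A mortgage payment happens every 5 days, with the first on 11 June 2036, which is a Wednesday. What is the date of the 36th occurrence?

The 36th occurrence is 35 intervals after the first: 35 × 5 = 175 days after 11 June 2036.
June has 30 days — 19 days to the end of June leaves 156.
July has 31 days (125 left).
August has 31 days (94 left).
September has 30 days (64 left).
October has 31 days (33 left).
November has 30 days (3 left).
3 days into December → 3 December 2036.

3 December 2036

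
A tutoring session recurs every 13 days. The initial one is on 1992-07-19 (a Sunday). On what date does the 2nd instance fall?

1992-08-01

The 2nd occurrence is 1 interval after the first: 1 × 13 = 13 days after 1992-07-19.
July has 31 days — 12 days to the end of July leaves 1.
1 day into August → 1992-08-01.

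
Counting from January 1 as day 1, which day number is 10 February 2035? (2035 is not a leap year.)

41

Days in months before February: 31 = 31.
Plus 10 days into February → day 41.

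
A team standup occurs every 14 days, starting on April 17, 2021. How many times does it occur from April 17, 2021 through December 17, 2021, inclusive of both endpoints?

Occurrences land 14·i days after April 17, 2021 for i = 0, 1, 2, …
The window opens on the start date, so the first occurrence inside is #1 on April 17, 2021.
December 17, 2021 is 244 days after the start; 244 ÷ 14 = 17 remainder 6. Last occurrence in the window: #18 on December 11, 2021.
Occurrences #1 through #18: 18 in total.

18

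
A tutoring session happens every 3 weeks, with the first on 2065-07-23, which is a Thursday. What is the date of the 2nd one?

2065-08-13

The 2nd occurrence is 1 interval after the first: 1 × 21 = 21 days after 2065-07-23.
July has 31 days — 8 days to the end of July leaves 13.
13 days into August → 2065-08-13.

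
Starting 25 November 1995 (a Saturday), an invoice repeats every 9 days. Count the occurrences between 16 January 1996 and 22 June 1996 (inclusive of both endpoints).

18

Occurrences land 9·i days after 25 November 1995 for i = 0, 1, 2, …
16 January 1996 is 52 days after the start; 52 ÷ 9 = 5 remainder 7; since the remainder is 7, round up to i = 6. First occurrence in the window: #7 on 18 January 1996 (6×9 = 54 days in).
22 June 1996 is 210 days after the start; 210 ÷ 9 = 23 remainder 3. Last occurrence in the window: #24 on 19 June 1996.
Occurrences #7 through #24: 18 in total.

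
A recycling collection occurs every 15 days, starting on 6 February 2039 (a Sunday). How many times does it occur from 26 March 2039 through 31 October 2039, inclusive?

14

Occurrences land 15·i days after 6 February 2039 for i = 0, 1, 2, …
26 March 2039 is 48 days after the start; 48 ÷ 15 = 3 remainder 3; since the remainder is 3, round up to i = 4. First occurrence in the window: #5 on 7 April 2039 (4×15 = 60 days in).
31 October 2039 is 267 days after the start; 267 ÷ 15 = 17 remainder 12. Last occurrence in the window: #18 on 19 October 2039.
Occurrences #5 through #18: 14 in total.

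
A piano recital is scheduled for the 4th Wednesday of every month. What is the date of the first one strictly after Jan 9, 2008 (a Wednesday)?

Jan 23, 2008

Jan 2008 starts on a Tuesday; its first Wednesday is the 2nd, so the 4th Wednesday is the 23rd — Jan 23, 2008.
Jan 23, 2008 is after Jan 9, 2008, so that is the next one.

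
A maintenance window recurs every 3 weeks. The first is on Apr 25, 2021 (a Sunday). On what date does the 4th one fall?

The 4th occurrence is 3 intervals after the first: 3 × 21 = 63 days after Apr 25, 2021.
Apr has 30 days — 5 days to the end of Apr leaves 58.
May has 31 days (27 left).
27 days into Jun → Jun 27, 2021.

Jun 27, 2021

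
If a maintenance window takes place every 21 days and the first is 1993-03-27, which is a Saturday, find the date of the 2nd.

1993-04-17

The 2nd occurrence is 1 interval after the first: 1 × 21 = 21 days after 1993-03-27.
March has 31 days — 4 days to the end of March leaves 17.
17 days into April → 1993-04-17.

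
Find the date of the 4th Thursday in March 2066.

25 March 2066

The first Thursday of March 2066 is March 4.
The 4th Thursday is 3 weeks later: 4 + 21 = 25.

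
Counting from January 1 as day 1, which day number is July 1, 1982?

Days in months before July: 31 + 28 + 31 + 30 + 31 + 30 = 181.
Plus 1 day into July → day 182.

182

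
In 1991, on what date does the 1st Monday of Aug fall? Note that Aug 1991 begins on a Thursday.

Aug 5, 1991

Aug 1991 begins on a Thursday, so the first Monday is Aug 5 (4 days later).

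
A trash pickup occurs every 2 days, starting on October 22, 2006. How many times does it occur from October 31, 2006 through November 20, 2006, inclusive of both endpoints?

Occurrences land 2·i days after October 22, 2006 for i = 0, 1, 2, …
October 31, 2006 is 9 days after the start; 9 ÷ 2 = 4 remainder 1; since the remainder is 1, round up to i = 5. First occurrence in the window: #6 on November 1, 2006 (5×2 = 10 days in).
November 20, 2006 is 29 days after the start; 29 ÷ 2 = 14 remainder 1. Last occurrence in the window: #15 on November 19, 2006.
Occurrences #6 through #15: 10 in total.

10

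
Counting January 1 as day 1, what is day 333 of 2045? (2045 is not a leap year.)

January has 31 days (333 − 31 = 302 remain).
February has 28 days (302 − 28 = 274 remain).
March has 31 days (274 − 31 = 243 remain).
April has 30 days (243 − 30 = 213 remain).
May has 31 days (213 − 31 = 182 remain).
June has 30 days (182 − 30 = 152 remain).
July has 31 days (152 − 31 = 121 remain).
August has 31 days (121 − 31 = 90 remain).
September has 30 days (90 − 30 = 60 remain).
October has 31 days (60 − 31 = 29 remain).
29 into November → November 29.

2045-11-29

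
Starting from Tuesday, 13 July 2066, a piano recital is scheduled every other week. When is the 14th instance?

The 14th occurrence is 13 intervals after the first: 13 × 14 = 182 days after 13 July 2066.
July has 31 days — 18 days to the end of July leaves 164.
August has 31 days (133 left).
September has 30 days (103 left).
October has 31 days (72 left).
November has 30 days (42 left).
December has 31 days (11 left).
11 days into January → 11 January 2067.

11 January 2067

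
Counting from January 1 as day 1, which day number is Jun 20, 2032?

172

Days in months before Jun: 31 + 29 + 31 + 30 + 31 = 152.
Plus 20 days into Jun → day 172.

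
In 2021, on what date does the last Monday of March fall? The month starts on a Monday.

2021-03-29

March 2021 begins on a Monday, so the first Monday is March 1.
March 2021 has 31 days. Adding weeks: 1, 8, 15, 22, 29 — the last one ≤ 31 is the 29th.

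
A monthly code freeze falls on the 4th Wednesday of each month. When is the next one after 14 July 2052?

24 July 2052

July 2052 starts on a Monday; its first Wednesday is the 3rd, so the 4th Wednesday is the 24th — 24 July 2052.
24 July 2052 is after 14 July 2052, so that is the next one.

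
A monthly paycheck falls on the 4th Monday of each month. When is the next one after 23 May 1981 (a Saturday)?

May 1981 starts on a Friday; its first Monday is the 4th, so the 4th Monday is the 25th — 25 May 1981.
25 May 1981 is after 23 May 1981, so that is the next one.

25 May 1981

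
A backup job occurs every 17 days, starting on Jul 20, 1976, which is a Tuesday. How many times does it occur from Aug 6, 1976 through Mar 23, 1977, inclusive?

Occurrences land 17·i days after Jul 20, 1976 for i = 0, 1, 2, …
Aug 6, 1976 is 17 days after the start; 17 ÷ 17 = 1 remainder 0. First occurrence in the window: #2 on Aug 6, 1976 (1×17 = 17 days in).
Mar 23, 1977 is 246 days after the start; 246 ÷ 17 = 14 remainder 8. Last occurrence in the window: #15 on Mar 15, 1977.
Occurrences #2 through #15: 14 in total.

14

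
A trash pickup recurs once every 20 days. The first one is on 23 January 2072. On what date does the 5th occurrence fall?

The 5th occurrence is 4 intervals after the first: 4 × 20 = 80 days after 23 January 2072.
January has 31 days — 8 days to the end of January leaves 72.
February has 29 days (43 left).
March has 31 days (12 left).
12 days into April → 12 April 2072.

12 April 2072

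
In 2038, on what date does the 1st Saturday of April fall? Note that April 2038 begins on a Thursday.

April 2038 begins on a Thursday, so the first Saturday is April 3 (2 days later).

2038-04-03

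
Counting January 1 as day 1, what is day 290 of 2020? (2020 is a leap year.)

January has 31 days (290 − 31 = 259 remain).
February has 29 days (259 − 29 = 230 remain).
March has 31 days (230 − 31 = 199 remain).
April has 30 days (199 − 30 = 169 remain).
May has 31 days (169 − 31 = 138 remain).
June has 30 days (138 − 30 = 108 remain).
July has 31 days (108 − 31 = 77 remain).
August has 31 days (77 − 31 = 46 remain).
September has 30 days (46 − 30 = 16 remain).
16 into October → October 16.

October 16, 2020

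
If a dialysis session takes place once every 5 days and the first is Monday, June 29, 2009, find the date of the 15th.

The 15th occurrence is 14 intervals after the first: 14 × 5 = 70 days after June 29, 2009.
June has 30 days — 1 day to the end of June leaves 69.
July has 31 days (38 left).
August has 31 days (7 left).
7 days into September → September 7, 2009.

September 7, 2009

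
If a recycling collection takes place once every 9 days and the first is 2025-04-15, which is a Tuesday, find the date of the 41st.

2026-04-10

The 41st occurrence is 40 intervals after the first: 40 × 9 = 360 days after 2025-04-15.
April has 30 days — 15 days to the end of April leaves 345.
May has 31 days (314 left).
June has 30 days (284 left).
July has 31 days (253 left).
August has 31 days (222 left).
September has 30 days (192 left).
October has 31 days (161 left).
November has 30 days (131 left).
December has 31 days (100 left).
January has 31 days (69 left).
February has 28 days (41 left).
March has 31 days (10 left).
10 days into April → 2026-04-10.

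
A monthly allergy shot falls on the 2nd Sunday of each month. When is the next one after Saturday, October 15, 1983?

October 1983 starts on a Saturday; its first Sunday is the 2nd, so the 2nd Sunday is the 9th — October 9, 1983.
That is not after October 15, 1983, so look at November 1983.
November 1983 starts on a Tuesday; its first Sunday is the 6th, so the 2nd Sunday is the 13th — November 13, 1983.

November 13, 1983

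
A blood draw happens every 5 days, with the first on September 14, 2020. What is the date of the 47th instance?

The 47th occurrence is 46 intervals after the first: 46 × 5 = 230 days after September 14, 2020.
September has 30 days — 16 days to the end of September leaves 214.
October has 31 days (183 left).
November has 30 days (153 left).
December has 31 days (122 left).
January has 31 days (91 left).
February has 28 days (63 left).
March has 31 days (32 left).
April has 30 days (2 left).
2 days into May → May 2, 2021.

May 2, 2021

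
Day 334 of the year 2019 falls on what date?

2019-11-30

January has 31 days (334 − 31 = 303 remain).
February has 28 days (303 − 28 = 275 remain).
March has 31 days (275 − 31 = 244 remain).
April has 30 days (244 − 30 = 214 remain).
May has 31 days (214 − 31 = 183 remain).
June has 30 days (183 − 30 = 153 remain).
July has 31 days (153 − 31 = 122 remain).
August has 31 days (122 − 31 = 91 remain).
September has 30 days (91 − 30 = 61 remain).
October has 31 days (61 − 31 = 30 remain).
30 into November → November 30.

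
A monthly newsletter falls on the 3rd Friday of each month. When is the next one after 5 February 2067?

18 February 2067

February 2067 starts on a Tuesday; its first Friday is the 4th, so the 3rd Friday is the 18th — 18 February 2067.
18 February 2067 is after 5 February 2067, so that is the next one.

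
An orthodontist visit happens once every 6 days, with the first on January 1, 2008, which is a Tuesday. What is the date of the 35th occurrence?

The 35th occurrence is 34 intervals after the first: 34 × 6 = 204 days after January 1, 2008.
January has 31 days — 30 days to the end of January leaves 174.
February has 29 days (145 left).
March has 31 days (114 left).
April has 30 days (84 left).
May has 31 days (53 left).
June has 30 days (23 left).
23 days into July → July 23, 2008.

July 23, 2008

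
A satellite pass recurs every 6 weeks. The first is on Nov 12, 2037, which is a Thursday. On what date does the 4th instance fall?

The 4th occurrence is 3 intervals after the first: 3 × 42 = 126 days after Nov 12, 2037.
Nov has 30 days — 18 days to the end of Nov leaves 108.
Dec has 31 days (77 left).
Jan has 31 days (46 left).
Feb has 28 days (18 left).
18 days into Mar → Mar 18, 2038.

Mar 18, 2038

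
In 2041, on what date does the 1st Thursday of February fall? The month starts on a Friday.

February 2041 begins on a Friday, so the first Thursday is February 7 (6 days later).

7 February 2041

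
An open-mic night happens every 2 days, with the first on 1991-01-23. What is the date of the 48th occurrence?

1991-04-27

The 48th occurrence is 47 intervals after the first: 47 × 2 = 94 days after 1991-01-23.
January has 31 days — 8 days to the end of January leaves 86.
February has 28 days (58 left).
March has 31 days (27 left).
27 days into April → 1991-04-27.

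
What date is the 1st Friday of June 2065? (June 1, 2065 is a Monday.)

5 June 2065

June 2065 begins on a Monday, so the first Friday is June 5 (4 days later).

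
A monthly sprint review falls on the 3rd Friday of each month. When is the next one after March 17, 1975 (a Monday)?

March 1975 starts on a Saturday; its first Friday is the 7th, so the 3rd Friday is the 21st — March 21, 1975.
March 21, 1975 is after March 17, 1975, so that is the next one.

March 21, 1975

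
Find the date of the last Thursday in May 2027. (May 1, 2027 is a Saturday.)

27 May 2027

May 2027 begins on a Saturday, so the first Thursday is May 6 (5 days later).
May 2027 has 31 days. Adding weeks: 6, 13, 20, 27 — the last one ≤ 31 is the 27th.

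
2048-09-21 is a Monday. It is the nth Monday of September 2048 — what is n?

3rd

Day 21 falls in week ⌈21/7⌉ of the month.
Days 1–7 hold the 1st Monday, 8–14 the 2nd, 15–21 the 3rd, 22–28 the 4th, 29–31 the 5th.
21 is in the range for the 3rd.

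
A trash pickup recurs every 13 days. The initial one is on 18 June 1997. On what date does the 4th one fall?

27 July 1997

The 4th occurrence is 3 intervals after the first: 3 × 13 = 39 days after 18 June 1997.
June has 30 days — 12 days to the end of June leaves 27.
27 days into July → 27 July 1997.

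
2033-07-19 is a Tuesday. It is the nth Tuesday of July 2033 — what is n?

Day 19 falls in week ⌈19/7⌉ of the month.
Days 1–7 hold the 1st Tuesday, 8–14 the 2nd, 15–21 the 3rd, 22–28 the 4th, 29–31 the 5th.
19 is in the range for the 3rd.

3rd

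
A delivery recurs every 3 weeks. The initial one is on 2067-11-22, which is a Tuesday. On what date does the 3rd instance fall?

The 3rd occurrence is 2 intervals after the first: 2 × 21 = 42 days after 2067-11-22.
November has 30 days — 8 days to the end of November leaves 34.
December has 31 days (3 left).
3 days into January → 2068-01-03.

2068-01-03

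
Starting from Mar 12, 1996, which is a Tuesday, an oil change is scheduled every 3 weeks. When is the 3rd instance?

The 3rd occurrence is 2 intervals after the first: 2 × 21 = 42 days after Mar 12, 1996.
Mar has 31 days — 19 days to the end of Mar leaves 23.
23 days into Apr → Apr 23, 1996.

Apr 23, 1996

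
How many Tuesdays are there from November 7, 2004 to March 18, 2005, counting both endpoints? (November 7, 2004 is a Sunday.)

19

November 7, 2004 is a Sunday; the first Tuesday on or after it is November 9, 2004 (2 days later).
From November 9, 2004 to March 18, 2005: 21 + 31 + 31 + 28 + 18 = 129 days (rest of November, December, January, February, March).
129 ÷ 7 = 18 full weeks with remainder 3, so 18 more Tuesdays after the first → 19.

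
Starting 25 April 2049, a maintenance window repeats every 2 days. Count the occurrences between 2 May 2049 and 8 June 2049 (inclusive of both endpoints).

19

Occurrences land 2·i days after 25 April 2049 for i = 0, 1, 2, …
2 May 2049 is 7 days after the start; 7 ÷ 2 = 3 remainder 1; since the remainder is 1, round up to i = 4. First occurrence in the window: #5 on 3 May 2049 (4×2 = 8 days in).
8 June 2049 is 44 days after the start; 44 ÷ 2 = 22 remainder 0. Last occurrence in the window: #23 on 8 June 2049.
Occurrences #5 through #23: 19 in total.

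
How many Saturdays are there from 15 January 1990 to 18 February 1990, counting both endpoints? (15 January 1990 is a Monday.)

5

15 January 1990 is a Monday; the first Saturday on or after it is 20 January 1990 (5 days later).
From 20 January 1990 to 18 February 1990: 11 + 18 = 29 days (rest of January, February).
29 ÷ 7 = 4 full weeks with remainder 1, so 4 more Saturdays after the first → 5.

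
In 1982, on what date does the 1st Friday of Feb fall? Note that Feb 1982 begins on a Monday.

Feb 5, 1982

Feb 1982 begins on a Monday, so the first Friday is Feb 5 (4 days later).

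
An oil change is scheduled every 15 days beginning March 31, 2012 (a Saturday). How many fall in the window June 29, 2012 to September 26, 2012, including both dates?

Occurrences land 15·i days after March 31, 2012 for i = 0, 1, 2, …
June 29, 2012 is 90 days after the start; 90 ÷ 15 = 6 remainder 0. First occurrence in the window: #7 on June 29, 2012 (6×15 = 90 days in).
September 26, 2012 is 179 days after the start; 179 ÷ 15 = 11 remainder 14. Last occurrence in the window: #12 on September 12, 2012.
Occurrences #7 through #12: 6 in total.

6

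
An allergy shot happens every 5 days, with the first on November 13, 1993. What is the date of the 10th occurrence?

The 10th occurrence is 9 intervals after the first: 9 × 5 = 45 days after November 13, 1993.
November has 30 days — 17 days to the end of November leaves 28.
28 days into December → December 28, 1993.

December 28, 1993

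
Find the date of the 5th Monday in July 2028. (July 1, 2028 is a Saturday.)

July 2028 begins on a Saturday, so the first Monday is July 3 (2 days later).
The 5th Monday is 4 weeks later: 3 + 28 = 31.

2028-07-31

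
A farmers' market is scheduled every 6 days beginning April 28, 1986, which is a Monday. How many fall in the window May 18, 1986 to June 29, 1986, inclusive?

Occurrences land 6·i days after April 28, 1986 for i = 0, 1, 2, …
May 18, 1986 is 20 days after the start; 20 ÷ 6 = 3 remainder 2; since the remainder is 2, round up to i = 4. First occurrence in the window: #5 on May 22, 1986 (4×6 = 24 days in).
June 29, 1986 is 62 days after the start; 62 ÷ 6 = 10 remainder 2. Last occurrence in the window: #11 on June 27, 1986.
Occurrences #5 through #11: 7 in total.

7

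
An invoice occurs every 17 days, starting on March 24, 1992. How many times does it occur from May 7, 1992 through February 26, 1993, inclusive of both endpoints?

17

Occurrences land 17·i days after March 24, 1992 for i = 0, 1, 2, …
May 7, 1992 is 44 days after the start; 44 ÷ 17 = 2 remainder 10; since the remainder is 10, round up to i = 3. First occurrence in the window: #4 on May 14, 1992 (3×17 = 51 days in).
February 26, 1993 is 339 days after the start; 339 ÷ 17 = 19 remainder 16. Last occurrence in the window: #20 on February 10, 1993.
Occurrences #4 through #20: 17 in total.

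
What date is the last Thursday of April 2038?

2038-04-29

April 2038 begins on a Thursday, so the first Thursday is April 1.
April 2038 has 30 days. Adding weeks: 1, 8, 15, 22, 29 — the last one ≤ 30 is the 29th.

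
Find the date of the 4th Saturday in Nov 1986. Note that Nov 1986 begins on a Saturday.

Nov 1986 begins on a Saturday, so the first Saturday is Nov 1.
The 4th Saturday is 3 weeks later: 1 + 21 = 22.

Nov 22, 1986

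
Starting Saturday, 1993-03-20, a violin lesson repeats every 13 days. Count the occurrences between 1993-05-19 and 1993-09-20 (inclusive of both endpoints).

Occurrences land 13·i days after 1993-03-20 for i = 0, 1, 2, …
1993-05-19 is 60 days after the start; 60 ÷ 13 = 4 remainder 8; since the remainder is 8, round up to i = 5. First occurrence in the window: #6 on 1993-05-24 (5×13 = 65 days in).
1993-09-20 is 184 days after the start; 184 ÷ 13 = 14 remainder 2. Last occurrence in the window: #15 on 1993-09-18.
Occurrences #6 through #15: 10 in total.

10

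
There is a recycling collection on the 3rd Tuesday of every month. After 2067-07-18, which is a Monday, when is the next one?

2067-07-19

July 2067 starts on a Friday; its first Tuesday is the 5th, so the 3rd Tuesday is the 19th — 2067-07-19.
2067-07-19 is after 2067-07-18, so that is the next one.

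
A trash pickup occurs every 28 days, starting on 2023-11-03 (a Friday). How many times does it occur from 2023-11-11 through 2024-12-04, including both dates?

14

Occurrences land 28·i days after 2023-11-03 for i = 0, 1, 2, …
2023-11-11 is 8 days after the start; 8 ÷ 28 = 0 remainder 8; since the remainder is 8, round up to i = 1. First occurrence in the window: #2 on 2023-12-01 (1×28 = 28 days in).
2024-12-04 is 397 days after the start; 397 ÷ 28 = 14 remainder 5. Last occurrence in the window: #15 on 2024-11-29.
Occurrences #2 through #15: 14 in total.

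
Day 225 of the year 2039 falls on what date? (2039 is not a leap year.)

Aug 13, 2039

Jan has 31 days (225 − 31 = 194 remain).
Feb has 28 days (194 − 28 = 166 remain).
Mar has 31 days (166 − 31 = 135 remain).
Apr has 30 days (135 − 30 = 105 remain).
May has 31 days (105 − 31 = 74 remain).
Jun has 30 days (74 − 30 = 44 remain).
Jul has 31 days (44 − 31 = 13 remain).
13 into Aug → Aug 13.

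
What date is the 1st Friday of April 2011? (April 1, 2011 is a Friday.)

April 2011 begins on a Friday, so the first Friday is April 1.

April 1, 2011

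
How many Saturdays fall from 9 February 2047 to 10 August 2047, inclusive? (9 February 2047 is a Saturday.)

27

9 February 2047 is a Saturday; the first Saturday on or after it is 9 February 2047.
From 9 February 2047 to 10 August 2047: 19 + 31 + 30 + 31 + 30 + 31 + 10 = 182 days (rest of February, March, April, May, June, July, August).
182 ÷ 7 = 26 full weeks with remainder 0, so 26 more Saturdays after the first → 27.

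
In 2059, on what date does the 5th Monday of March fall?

March 2059 begins on a Saturday, so the first Monday is March 3 (2 days later).
The 5th Monday is 4 weeks later: 3 + 28 = 31.

2059-03-31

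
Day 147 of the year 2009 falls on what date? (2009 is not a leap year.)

May 27, 2009

January has 31 days (147 − 31 = 116 remain).
February has 28 days (116 − 28 = 88 remain).
March has 31 days (88 − 31 = 57 remain).
April has 30 days (57 − 30 = 27 remain).
27 into May → May 27.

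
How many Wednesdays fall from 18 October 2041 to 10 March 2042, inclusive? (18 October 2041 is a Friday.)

18 October 2041 is a Friday; the first Wednesday on or after it is 23 October 2041 (5 days later).
From 23 October 2041 to 10 March 2042: 8 + 30 + 31 + 31 + 28 + 10 = 138 days (rest of October, November, December, January, February, March).
138 ÷ 7 = 19 full weeks with remainder 5, so 19 more Wednesdays after the first → 20.

20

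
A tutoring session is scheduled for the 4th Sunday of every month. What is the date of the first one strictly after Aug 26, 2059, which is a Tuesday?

Sep 28, 2059

Aug 2059 starts on a Friday; its first Sunday is the 3rd, so the 4th Sunday is the 24th — Aug 24, 2059.
That is not after Aug 26, 2059, so look at Sep 2059.
Sep 2059 starts on a Monday; its first Sunday is the 7th, so the 4th Sunday is the 28th — Sep 28, 2059.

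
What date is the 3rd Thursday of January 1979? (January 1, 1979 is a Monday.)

18 January 1979

January 1979 begins on a Monday, so the first Thursday is January 4 (3 days later).
The 3rd Thursday is 2 weeks later: 4 + 14 = 18.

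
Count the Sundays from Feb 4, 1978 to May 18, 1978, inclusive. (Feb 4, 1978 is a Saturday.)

15

Feb 4, 1978 is a Saturday; the first Sunday on or after it is Feb 5, 1978 (1 day later).
From Feb 5, 1978 to May 18, 1978: 23 + 31 + 30 + 18 = 102 days (rest of Feb, Mar, Apr, May).
102 ÷ 7 = 14 full weeks with remainder 4, so 14 more Sundays after the first → 15.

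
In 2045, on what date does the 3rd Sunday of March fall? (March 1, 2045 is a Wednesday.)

2045-03-19

March 2045 begins on a Wednesday, so the first Sunday is March 5 (4 days later).
The 3rd Sunday is 2 weeks later: 5 + 14 = 19.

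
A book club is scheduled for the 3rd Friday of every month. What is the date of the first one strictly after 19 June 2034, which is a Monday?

June 2034 starts on a Thursday; its first Friday is the 2nd, so the 3rd Friday is the 16th — 16 June 2034.
That is not after 19 June 2034, so look at July 2034.
July 2034 starts on a Saturday; its first Friday is the 7th, so the 3rd Friday is the 21st — 21 July 2034.

21 July 2034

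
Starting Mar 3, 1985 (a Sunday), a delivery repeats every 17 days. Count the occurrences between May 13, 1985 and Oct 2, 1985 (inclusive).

Occurrences land 17·i days after Mar 3, 1985 for i = 0, 1, 2, …
May 13, 1985 is 71 days after the start; 71 ÷ 17 = 4 remainder 3; since the remainder is 3, round up to i = 5. First occurrence in the window: #6 on May 27, 1985 (5×17 = 85 days in).
Oct 2, 1985 is 213 days after the start; 213 ÷ 17 = 12 remainder 9. Last occurrence in the window: #13 on Sep 23, 1985.
Occurrences #6 through #13: 8 in total.

8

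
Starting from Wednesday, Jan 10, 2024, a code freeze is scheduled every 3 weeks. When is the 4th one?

The 4th occurrence is 3 intervals after the first: 3 × 21 = 63 days after Jan 10, 2024.
Jan has 31 days — 21 days to the end of Jan leaves 42.
Feb has 29 days (13 left).
13 days into Mar → Mar 13, 2024.

Mar 13, 2024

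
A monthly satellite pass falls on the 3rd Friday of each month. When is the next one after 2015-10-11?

October 2015 starts on a Thursday; its first Friday is the 2nd, so the 3rd Friday is the 16th — 2015-10-16.
2015-10-16 is after 2015-10-11, so that is the next one.

2015-10-16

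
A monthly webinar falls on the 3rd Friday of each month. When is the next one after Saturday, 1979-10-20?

October 1979 starts on a Monday; its first Friday is the 5th, so the 3rd Friday is the 19th — 1979-10-19.
That is not after 1979-10-20, so look at November 1979.
November 1979 starts on a Thursday; its first Friday is the 2nd, so the 3rd Friday is the 16th — 1979-11-16.

1979-11-16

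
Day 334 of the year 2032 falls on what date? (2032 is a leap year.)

January has 31 days (334 − 31 = 303 remain).
February has 29 days (303 − 29 = 274 remain).
March has 31 days (274 − 31 = 243 remain).
April has 30 days (243 − 30 = 213 remain).
May has 31 days (213 − 31 = 182 remain).
June has 30 days (182 − 30 = 152 remain).
July has 31 days (152 − 31 = 121 remain).
August has 31 days (121 − 31 = 90 remain).
September has 30 days (90 − 30 = 60 remain).
October has 31 days (60 − 31 = 29 remain).
29 into November → November 29.

November 29, 2032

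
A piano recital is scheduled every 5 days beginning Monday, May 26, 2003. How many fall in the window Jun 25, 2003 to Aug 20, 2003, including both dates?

12

Occurrences land 5·i days after May 26, 2003 for i = 0, 1, 2, …
Jun 25, 2003 is 30 days after the start; 30 ÷ 5 = 6 remainder 0. First occurrence in the window: #7 on Jun 25, 2003 (6×5 = 30 days in).
Aug 20, 2003 is 86 days after the start; 86 ÷ 5 = 17 remainder 1. Last occurrence in the window: #18 on Aug 19, 2003.
Occurrences #7 through #18: 12 in total.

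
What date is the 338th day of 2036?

2036-12-03

January has 31 days (338 − 31 = 307 remain).
February has 29 days (307 − 29 = 278 remain).
March has 31 days (278 − 31 = 247 remain).
April has 30 days (247 − 30 = 217 remain).
May has 31 days (217 − 31 = 186 remain).
June has 30 days (186 − 30 = 156 remain).
July has 31 days (156 − 31 = 125 remain).
August has 31 days (125 − 31 = 94 remain).
September has 30 days (94 − 30 = 64 remain).
October has 31 days (64 − 31 = 33 remain).
November has 30 days (33 − 30 = 3 remain).
3 into December → December 3.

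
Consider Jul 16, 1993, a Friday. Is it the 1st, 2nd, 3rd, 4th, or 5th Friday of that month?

3rd

Day 16 falls in week ⌈16/7⌉ of the month.
Days 1–7 hold the 1st Friday, 8–14 the 2nd, 15–21 the 3rd, 22–28 the 4th, 29–31 the 5th.
16 is in the range for the 3rd.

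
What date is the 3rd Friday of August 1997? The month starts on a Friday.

August 1997 begins on a Friday, so the first Friday is August 1.
The 3rd Friday is 2 weeks later: 1 + 14 = 15.

15 August 1997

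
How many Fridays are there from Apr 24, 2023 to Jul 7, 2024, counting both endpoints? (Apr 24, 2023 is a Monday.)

63

Apr 24, 2023 is a Monday; the first Friday on or after it is Apr 28, 2023 (4 days later).
From Apr 28, 2023 to Jul 7, 2024: 247 + 189 = 436 days (rest of 2023, to Jul 7, 2024 in 2024).
436 ÷ 7 = 62 full weeks with remainder 2, so 62 more Fridays after the first → 63.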